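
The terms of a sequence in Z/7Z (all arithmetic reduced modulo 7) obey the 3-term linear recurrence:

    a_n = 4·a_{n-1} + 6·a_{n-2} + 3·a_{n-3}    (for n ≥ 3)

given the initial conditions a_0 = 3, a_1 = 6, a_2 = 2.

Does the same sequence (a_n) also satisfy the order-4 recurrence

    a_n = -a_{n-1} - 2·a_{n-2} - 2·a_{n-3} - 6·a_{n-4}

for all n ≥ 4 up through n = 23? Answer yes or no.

Terms a_0..a_23: 3, 6, 2, 4, 4, 4, 3, 6, 5, 2, 0, 6, 2, 2, 3, 2, 4, 2, 3, 1, 0, 1, 0, 6
n=4: candidate gives 4, actual a_4 = 4 ✓
n=5: candidate gives 4, actual a_5 = 4 ✓
n=6: candidate gives 3, actual a_6 = 3 ✓
n=7: candidate gives 6, actual a_7 = 6 ✓
n=8: candidate gives 5, actual a_8 = 5 ✓
n=9: candidate gives 2, actual a_9 = 2 ✓
n=10: candidate gives 0, actual a_10 = 0 ✓
n=11: candidate gives 6, actual a_11 = 6 ✓
n=12: candidate gives 2, actual a_12 = 2 ✓
n=13: candidate gives 2, actual a_13 = 2 ✓
n=14: candidate gives 3, actual a_14 = 3 ✓
n=15: candidate gives 2, actual a_15 = 2 ✓
n=16: candidate gives 4, actual a_16 = 4 ✓
n=17: candidate gives 2, actual a_17 = 2 ✓
n=18: candidate gives 3, actual a_18 = 3 ✓
n=19: candidate gives 1, actual a_19 = 1 ✓
n=20: candidate gives 0, actual a_20 = 0 ✓
n=21: candidate gives 1, actual a_21 = 1 ✓
n=22: candidate gives 0, actual a_22 = 0 ✓
n=23: candidate gives 6, actual a_23 = 6 ✓

yes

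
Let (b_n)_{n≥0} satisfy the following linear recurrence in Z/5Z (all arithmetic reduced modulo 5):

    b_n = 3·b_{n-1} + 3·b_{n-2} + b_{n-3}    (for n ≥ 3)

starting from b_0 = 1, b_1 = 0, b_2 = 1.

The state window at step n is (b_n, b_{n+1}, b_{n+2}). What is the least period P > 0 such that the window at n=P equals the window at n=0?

8

n=0: window = (1, 0, 1)
n=1: window = (0, 1, 4)
n=2: window = (1, 4, 0)
n=3: window = (4, 0, 3)
n=4: window = (0, 3, 3)
n=5: window = (3, 3, 3)
n=6: window = (3, 3, 1)
n=7: window = (3, 1, 0)
n=8: window = (1, 0, 1)
window at n=8 equals window at n=0 → period = 8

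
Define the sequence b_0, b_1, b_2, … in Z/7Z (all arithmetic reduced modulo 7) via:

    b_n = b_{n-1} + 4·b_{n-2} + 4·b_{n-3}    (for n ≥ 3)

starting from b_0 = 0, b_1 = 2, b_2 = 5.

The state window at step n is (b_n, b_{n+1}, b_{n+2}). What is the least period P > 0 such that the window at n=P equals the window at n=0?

24

n=0: window = (0, 2, 5)
n=1: window = (2, 5, 6)
n=2: window = (5, 6, 6)
n=3: window = (6, 6, 1)
n=4: window = (6, 1, 0)
n=5: window = (1, 0, 0)
n=6: window = (0, 0, 4)
n=7: window = (0, 4, 4)
n=8: window = (4, 4, 6)
n=9: window = (4, 6, 3)
n=10: window = (6, 3, 1)
n=11: window = (3, 1, 2)
n=12: window = (1, 2, 4)
n=13: window = (2, 4, 2)
n=14: window = (4, 2, 5)
n=15: window = (2, 5, 1)
n=16: window = (5, 1, 1)
n=17: window = (1, 1, 4)
n=18: window = (1, 4, 5)
n=19: window = (4, 5, 4)
n=20: window = (5, 4, 5)
n=21: window = (4, 5, 6)
n=22: window = (5, 6, 0)
n=23: window = (6, 0, 2)
n=24: window = (0, 2, 5)
window at n=24 equals window at n=0 → period = 24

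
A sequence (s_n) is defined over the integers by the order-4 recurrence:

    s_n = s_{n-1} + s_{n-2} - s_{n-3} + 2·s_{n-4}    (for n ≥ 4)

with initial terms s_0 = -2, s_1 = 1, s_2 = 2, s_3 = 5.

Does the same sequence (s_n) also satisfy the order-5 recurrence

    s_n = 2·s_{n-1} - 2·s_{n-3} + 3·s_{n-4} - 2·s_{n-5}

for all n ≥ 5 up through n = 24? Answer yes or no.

Terms s_0..s_24: -2, 1, 2, 5, 2, 7, 8, 23, 28, 57, 78, 153, 230, 419, 652, 1147, 1840, 3173, 5170, 8797, 14474, 24447, 40464, 68031, 112996
n=5: candidate gives 7, actual s_5 = 7 ✓
n=6: candidate gives 8, actual s_6 = 8 ✓
n=7: candidate gives 23, actual s_7 = 23 ✓
n=8: candidate gives 28, actual s_8 = 28 ✓
n=9: candidate gives 57, actual s_9 = 57 ✓
n=10: candidate gives 78, actual s_10 = 78 ✓
n=11: candidate gives 153, actual s_11 = 153 ✓
n=12: candidate gives 230, actual s_12 = 230 ✓
n=13: candidate gives 419, actual s_13 = 419 ✓
n=14: candidate gives 652, actual s_14 = 652 ✓
n=15: candidate gives 1147, actual s_15 = 1147 ✓
n=16: candidate gives 1840, actual s_16 = 1840 ✓
n=17: candidate gives 3173, actual s_17 = 3173 ✓
n=18: candidate gives 5170, actual s_18 = 5170 ✓
n=19: candidate gives 8797, actual s_19 = 8797 ✓
n=20: candidate gives 14474, actual s_20 = 14474 ✓
n=21: candidate gives 24447, actual s_21 = 24447 ✓
n=22: candidate gives 40464, actual s_22 = 40464 ✓
n=23: candidate gives 68031, actual s_23 = 68031 ✓
n=24: candidate gives 112996, actual s_24 = 112996 ✓

yes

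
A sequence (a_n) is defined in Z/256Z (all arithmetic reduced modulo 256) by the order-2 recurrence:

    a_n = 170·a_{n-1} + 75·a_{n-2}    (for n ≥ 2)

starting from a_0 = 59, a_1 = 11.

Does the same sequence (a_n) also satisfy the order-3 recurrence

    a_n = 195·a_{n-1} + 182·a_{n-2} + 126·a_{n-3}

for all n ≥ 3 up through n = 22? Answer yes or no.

Terms a_0..a_22: 59, 11, 151, 127, 147, 211, 47, 7, 107, 27, 71, 15, 195, 227, 223, 151, 155, 43, 247, 159, 243, 243, 143
n=3: candidate gives 225, actual a_3 = 127 ✗

no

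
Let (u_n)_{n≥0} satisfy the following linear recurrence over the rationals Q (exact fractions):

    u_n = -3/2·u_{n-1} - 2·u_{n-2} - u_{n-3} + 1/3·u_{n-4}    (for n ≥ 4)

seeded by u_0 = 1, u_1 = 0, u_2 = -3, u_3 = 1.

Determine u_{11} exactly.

u_4 = -3/2·1 + -2·-3 + -1·0 + 1/3·1 = 29/6
u_5 = -3/2·29/6 + -2·1 + -1·-3 + 1/3·0 = -25/4
u_6 = -3/2·-25/4 + -2·29/6 + -1·1 + 1/3·-3 = -55/24
u_7 = -3/2·-55/24 + -2·-25/4 + -1·29/6 + 1/3·1 = 183/16
u_8 = -3/2·183/16 + -2·-55/24 + -1·-25/4 + 1/3·29/6 = -1357/288
u_9 = -3/2·-1357/288 + -2·183/16 + -1·-55/24 + 1/3·-25/4 = -2995/192
u_10 = -3/2·-2995/192 + -2·-1357/288 + -1·183/16 + 1/3·-55/24 = 23755/1152
u_11 = -3/2·23755/1152 + -2·-2995/192 + -1·-1357/288 + 1/3·183/16 = 20255/2304

20255/2304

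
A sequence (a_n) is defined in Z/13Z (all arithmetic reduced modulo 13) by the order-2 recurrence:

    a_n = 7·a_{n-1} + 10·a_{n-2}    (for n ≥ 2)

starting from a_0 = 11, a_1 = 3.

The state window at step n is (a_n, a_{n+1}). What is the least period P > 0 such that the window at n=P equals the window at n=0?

21

n=0: window = (11, 3)
n=1: window = (3, 1)
n=2: window = (1, 11)
n=3: window = (11, 9)
n=4: window = (9, 4)
n=5: window = (4, 1)
n=6: window = (1, 8)
n=7: window = (8, 1)
n=8: window = (1, 9)
n=9: window = (9, 8)
n=10: window = (8, 3)
n=11: window = (3, 10)
n=12: window = (10, 9)
n=13: window = (9, 7)
n=14: window = (7, 9)
n=15: window = (9, 3)
n=16: window = (3, 7)
n=17: window = (7, 1)
n=18: window = (1, 12)
n=19: window = (12, 3)
n=20: window = (3, 11)
n=21: window = (11, 3)
window at n=21 equals window at n=0 → period = 21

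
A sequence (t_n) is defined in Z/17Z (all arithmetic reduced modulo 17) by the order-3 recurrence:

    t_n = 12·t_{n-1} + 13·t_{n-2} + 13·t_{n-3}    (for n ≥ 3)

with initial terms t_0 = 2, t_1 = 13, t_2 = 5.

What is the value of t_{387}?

11

t_3 = 12·5 + 13·13 + 13·2 = 0
t_4 = 12·0 + 13·5 + 13·13 = 13
t_5 = 12·13 + 13·0 + 13·5 = 0
t_6 = 12·0 + 13·13 + 13·0 = 16
t_7 = 12·16 + 13·0 + 13·13 = 4
t_8 = 12·4 + 13·16 + 13·0 = 1
Continuing the recurrence:
  t_9 = 0;  t_10 = 14;  t_11 = 11;  t_12 = 8;  t_13 = 13;  t_14 = 12
  t_15 = 9;  t_16 = 8;  t_17 = 12;  t_18 = 8;  t_19 = 16;  t_20 = 10
  t_21 = 7;  t_22 = 14;  t_23 = 15;  t_24 = 11;  t_25 = 16;  t_26 = 3
  t_27 = 13;  t_28 = 12;  t_29 = 12;  t_30 = 10;  t_31 = 7;  t_32 = 13
  t_33 = 3;  t_34 = 7;  t_35 = 3;  t_36 = 13;  t_37 = 14;  t_38 = 2
  t_39 = 1;  t_40 = 16;  t_41 = 10;  t_42 = 1;  t_43 = 10;  t_44 = 8
  t_45 = 1;  t_46 = 8;  t_47 = 9;  t_48 = 4;  t_49 = 14;  t_50 = 14
  t_51 = 11;  t_52 = 3;  t_53 = 4;  t_54 = 9;  t_55 = 12;  t_56 = 7
  t_57 = 0;  t_58 = 9;  t_59 = 12;  t_60 = 6;  t_61 = 5;  t_62 = 5
  t_63 = 16;  t_64 = 16;  t_65 = 6;  t_66 = 12;  t_67 = 5;  t_68 = 5
  t_69 = 9;  t_70 = 0;  t_71 = 12;  t_72 = 6;  t_73 = 7;  t_74 = 12
  t_75 = 7;  t_76 = 8;  t_77 = 3;  t_78 = 10;  t_79 = 8;  t_80 = 10
  t_81 = 14;  t_82 = 11;  t_83 = 2;  t_84 = 9;  t_85 = 5;  t_86 = 16
  t_87 = 0;  t_88 = 1;  t_89 = 16;  t_90 = 1;  t_91 = 12;  t_92 = 8
  t_93 = 10;  t_94 = 6;  t_95 = 0;  t_96 = 4;  t_97 = 7;  t_98 = 0
  t_99 = 7;  t_100 = 5;  t_101 = 15;  t_102 = 13;  t_103 = 8;  t_104 = 1
  t_105 = 13;  t_106 = 1;  t_107 = 7;  t_108 = 11;  t_109 = 15;  t_110 = 6
  t_111 = 2;  t_112 = 8;  t_113 = 13;  t_114 = 14;  t_115 = 16;  t_116 = 16
  t_117 = 4;  t_118 = 5;  t_119 = 14;  t_120 = 13;  t_121 = 12;  t_122 = 2
  t_123 = 9;  t_124 = 1;  t_125 = 2;  t_126 = 1;  t_127 = 0;  t_128 = 5
  t_129 = 5;  t_130 = 6;  t_131 = 15;  t_132 = 0;  t_133 = 1;  t_134 = 3
  t_135 = 15;  t_136 = 11;  t_137 = 9;  t_138 = 4;  t_139 = 2;  t_140 = 6
  t_141 = 14;  t_142 = 0;  t_143 = 5;  t_144 = 4;  t_145 = 11;  t_146 = 11
  t_147 = 4;  t_148 = 11;  t_149 = 4;  t_150 = 5;  t_151 = 0;  t_152 = 15
  t_153 = 7;  t_154 = 7;  t_155 = 13;  t_156 = 15;  t_157 = 15;  t_158 = 0
  t_159 = 16;  t_160 = 13;  t_161 = 7;  t_162 = 2;  t_163 = 12;  t_164 = 6
  t_165 = 16;  t_166 = 1;  t_167 = 9;  t_168 = 6;  t_169 = 15;  t_170 = 1
  t_171 = 13;  t_172 = 7;  t_173 = 11;  t_174 = 1;  t_175 = 8;  t_176 = 14
  t_177 = 13;  t_178 = 0;  t_179 = 11;  t_180 = 12;  t_181 = 15;  t_182 = 3
  t_183 = 13;  t_184 = 16;  t_185 = 9;  t_186 = 9;  t_187 = 8;  t_188 = 7
  t_189 = 16;  t_190 = 13;  t_191 = 13;  t_192 = 6;  t_193 = 2;  t_194 = 16
  t_195 = 7;  t_196 = 12;  t_197 = 1;  t_198 = 4;  t_199 = 13;  t_200 = 0
  t_201 = 0;  t_202 = 16;  t_203 = 5;  t_204 = 13;  t_205 = 4;  t_206 = 10
  t_207 = 1;  t_208 = 7;  t_209 = 6;  t_210 = 6;  t_211 = 3;  t_212 = 5
  t_213 = 7;  t_214 = 1;  t_215 = 15;  t_216 = 12;  t_217 = 12;  t_218 = 2
  t_219 = 13;  t_220 = 15;  t_221 = 1;  t_222 = 2;  t_223 = 11;  t_224 = 1
  t_225 = 11;  t_226 = 16;  t_227 = 8;  t_228 = 5;  t_229 = 15;  t_230 = 9
  t_231 = 11;  t_232 = 2;  t_233 = 12;  t_234 = 7;  t_235 = 11;  t_236 = 5
  t_237 = 5;  t_238 = 13;  t_239 = 14;  t_240 = 11;  t_241 = 7;  t_242 = 1
  t_243 = 8;  t_244 = 13;  t_245 = 1;  t_246 = 13;  t_247 = 15;  t_248 = 5
  t_249 = 16;  t_250 = 10;  t_251 = 2;  t_252 = 5;  t_253 = 12;  t_254 = 14
  t_255 = 15;  t_256 = 8;  t_257 = 14;  t_258 = 8;  t_259 = 8;  t_260 = 8
  t_261 = 15;  t_262 = 14;  t_263 = 8;  t_264 = 14;  t_265 = 12;  t_266 = 5
  t_267 = 7;  t_268 = 16;  t_269 = 8;  t_270 = 4;  t_271 = 3;  t_272 = 5
  t_273 = 15;  t_274 = 12;  t_275 = 13;  t_276 = 14;  t_277 = 0;  t_278 = 11
  t_279 = 8;  t_280 = 1;  t_281 = 4;  t_282 = 12;  t_283 = 5;  t_284 = 13
  t_285 = 3;  t_286 = 15;  t_287 = 14;  t_288 = 11;  t_289 = 16;  t_290 = 7
  t_291 = 10;  t_292 = 11;  t_293 = 13;  t_294 = 4;  t_295 = 3;  t_296 = 2
  t_297 = 13;  t_298 = 0;  t_299 = 8;  t_300 = 10;  t_301 = 3;  t_302 = 15
  t_303 = 9;  t_304 = 2;  t_305 = 13;  t_306 = 10;  t_307 = 9;  t_308 = 16
  t_309 = 14;  t_310 = 0;  t_311 = 16;  t_312 = 0;  t_313 = 4;  t_314 = 1
  t_315 = 13;  t_316 = 0;  t_317 = 12;  t_318 = 7;  t_319 = 2;  t_320 = 16
  t_321 = 3;  t_322 = 15;  t_323 = 2;  t_324 = 3;  t_325 = 2;  t_326 = 4
  t_327 = 11;  t_328 = 6;  t_329 = 12;  t_330 = 8;  t_331 = 7;  t_332 = 4
  t_333 = 5;  t_334 = 16;  t_335 = 3;  t_336 = 3;  t_337 = 11;  t_338 = 6
  t_339 = 16;  t_340 = 5;  t_341 = 6;  t_342 = 5;  t_343 = 16;  t_344 = 12
  t_345 = 9;  t_346 = 13;  t_347 = 4;  t_348 = 11;  t_349 = 13;  t_350 = 11
  t_351 = 2;  t_352 = 13;  t_353 = 2;  t_354 = 15;  t_355 = 1;  t_356 = 12
  t_357 = 12;  t_358 = 7;  t_359 = 5;  t_360 = 1;  t_361 = 15;  t_362 = 3
  t_363 = 6;  t_364 = 0;  t_365 = 15;  t_366 = 3;  t_367 = 10;  t_368 = 14
  t_369 = 14;  t_370 = 4;  t_371 = 4;  t_372 = 10;  t_373 = 3;  t_374 = 14
  t_375 = 14;  t_376 = 15;  t_377 = 0;  t_378 = 3;  t_379 = 10;  t_380 = 6
  t_381 = 3;  t_382 = 6;  t_383 = 2;  t_384 = 5;  t_385 = 11
t_386 = 12·11 + 13·5 + 13·2 = 2
t_387 = 12·2 + 13·11 + 13·5 = 11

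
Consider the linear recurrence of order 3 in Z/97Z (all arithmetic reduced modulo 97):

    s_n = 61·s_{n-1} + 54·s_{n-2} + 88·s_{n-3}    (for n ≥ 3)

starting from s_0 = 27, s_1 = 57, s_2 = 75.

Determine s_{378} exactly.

46

s_3 = 61·75 + 54·57 + 88·27 = 38
s_4 = 61·38 + 54·75 + 88·57 = 35
s_5 = 61·35 + 54·38 + 88·75 = 20
s_6 = 61·20 + 54·35 + 88·38 = 52
s_7 = 61·52 + 54·20 + 88·35 = 57
s_8 = 61·57 + 54·52 + 88·20 = 91
Continuing the recurrence:
  s_9 = 13;  s_10 = 53;  s_11 = 12;  s_12 = 82;  s_13 = 32;  s_14 = 64
  s_15 = 44;  s_16 = 32;  s_17 = 66;  s_18 = 23;  s_19 = 23;  s_20 = 14
  s_21 = 46;  s_22 = 57;  s_23 = 15;  s_24 = 87;  s_25 = 75;  s_26 = 20
  s_27 = 25;  s_28 = 87;  s_29 = 75;  s_30 = 27;  s_31 = 64;  s_32 = 31
  s_33 = 60;  s_34 = 5;  s_35 = 65;  s_36 = 9;  s_37 = 37;  s_38 = 24
  s_39 = 83;  s_40 = 12;  s_41 = 51;  s_42 = 5;  s_43 = 41;  s_44 = 81
  s_45 = 29;  s_46 = 51;  s_47 = 68;  s_48 = 45;  s_49 = 41;  s_50 = 51
  s_51 = 70;  s_52 = 59;  s_53 = 33;  s_54 = 10;  s_55 = 18;  s_56 = 80
  s_57 = 39;  s_58 = 38;  s_59 = 18;  s_60 = 83;  s_61 = 67;  s_62 = 65
  s_63 = 46;  s_64 = 87;  s_65 = 28;  s_66 = 75;  s_67 = 66;  s_68 = 64
  s_69 = 3;  s_70 = 38;  s_71 = 61;  s_72 = 23;  s_73 = 87;  s_74 = 83
  s_75 = 48;  s_76 = 31;  s_77 = 50;  s_78 = 24;  s_79 = 5;  s_80 = 84
  s_81 = 37;  s_82 = 55;  s_83 = 38;  s_84 = 8;  s_85 = 8;  s_86 = 93
  s_87 = 19;  s_88 = 95;  s_89 = 67;  s_90 = 25;  s_91 = 20;  s_92 = 27
  s_93 = 77;  s_94 = 58;  s_95 = 81;  s_96 = 8;  s_97 = 72;  s_98 = 21
  s_99 = 53;  s_100 = 33;  s_101 = 30;  s_102 = 31;  s_103 = 13;  s_104 = 63
  s_105 = 95;  s_106 = 59;  s_107 = 14;  s_108 = 81;  s_109 = 25;  s_110 = 50
  s_111 = 82;  s_112 = 8;  s_113 = 4;  s_114 = 35;  s_115 = 48;  s_116 = 29
  s_117 = 69;  s_118 = 8;  s_119 = 73;  s_120 = 93;  s_121 = 37;  s_122 = 26
  s_123 = 31;  s_124 = 52;  s_125 = 53;  s_126 = 39;  s_127 = 20;  s_128 = 36
  s_129 = 15;  s_130 = 60;  s_131 = 72;  s_132 = 28;  s_133 = 12;  s_134 = 44
  s_135 = 73;  s_136 = 28;  s_137 = 16;  s_138 = 85;  s_139 = 74;  s_140 = 36
  s_141 = 92;  s_142 = 3;  s_143 = 74;  s_144 = 65;  s_145 = 77;  s_146 = 72
  s_147 = 11;  s_148 = 83;  s_149 = 62;  s_150 = 17;  s_151 = 49;  s_152 = 51
  s_153 = 75;  s_154 = 1;  s_155 = 63;  s_156 = 21;  s_157 = 18;  s_158 = 16
  s_159 = 13;  s_160 = 40;  s_161 = 88;  s_162 = 39;  s_163 = 78;  s_164 = 58
  s_165 = 27;  s_166 = 3;  s_167 = 52;  s_168 = 84;  s_169 = 48;  s_170 = 12
  s_171 = 46;  s_172 = 15;  s_173 = 90;  s_174 = 66;  s_175 = 21;  s_176 = 58
  s_177 = 4;  s_178 = 83;  s_179 = 4;  s_180 = 34;  s_181 = 88;  s_182 = 87
  s_183 = 53;  s_184 = 58;  s_185 = 88;  s_186 = 69;  s_187 = 0;  s_188 = 24
  s_189 = 67;  s_190 = 48;  s_191 = 25;  s_192 = 22;  s_193 = 29;  s_194 = 16
  s_195 = 16;  s_196 = 27;  s_197 = 39;  s_198 = 7;  s_199 = 59;  s_200 = 37
  s_201 = 45;  s_202 = 41;  s_203 = 39;  s_204 = 17;  s_205 = 58;  s_206 = 31
  s_207 = 20;  s_208 = 44;  s_209 = 90;  s_210 = 23;  s_211 = 47;  s_212 = 1
  s_213 = 64;  s_214 = 43;  s_215 = 56;  s_216 = 21;  s_217 = 38;  s_218 = 38
  s_219 = 10;  s_220 = 89;  s_221 = 1;  s_222 = 24;  s_223 = 38;  s_224 = 16
  s_225 = 96;  s_226 = 73;  s_227 = 84;  s_228 = 54;  s_229 = 92;  s_230 = 12
  s_231 = 73;  s_232 = 5;  s_233 = 65;  s_234 = 86;  s_235 = 78;  s_236 = 87
  s_237 = 15;  s_238 = 61;  s_239 = 62;  s_240 = 54;  s_241 = 79;  s_242 = 96
  s_243 = 33;  s_244 = 84;  s_245 = 28;  s_246 = 30;  s_247 = 64;  s_248 = 34
  s_249 = 22;  s_250 = 80;  s_251 = 39;  s_252 = 2;  s_253 = 53;  s_254 = 80
  s_255 = 61;  s_256 = 95;  s_257 = 27;  s_258 = 20;  s_259 = 77;  s_260 = 5
  s_261 = 15;  s_262 = 7;  s_263 = 28;  s_264 = 11;  s_265 = 83;  s_266 = 70
  s_267 = 20;  s_268 = 82;  s_269 = 20;  s_270 = 36;  s_271 = 16;  s_272 = 24
  s_273 = 64;  s_274 = 12;  s_275 = 92;  s_276 = 58;  s_277 = 56;  s_278 = 94
  s_279 = 88;  s_280 = 46;  s_281 = 19;  s_282 = 38;  s_283 = 20;  s_284 = 94
  s_285 = 70;  s_286 = 48;  s_287 = 42;  s_288 = 62;  s_289 = 89;  s_290 = 57
  s_291 = 62;  s_292 = 45;  s_293 = 51;  s_294 = 36;  s_295 = 83;  s_296 = 49
  s_297 = 66;  s_298 = 8;  s_299 = 22;  s_300 = 16;  s_301 = 55;  s_302 = 44
  s_303 = 78;  s_304 = 43;  s_305 = 37;  s_306 = 94;  s_307 = 70;  s_308 = 89
  s_309 = 21;  s_310 = 25;  s_311 = 15;  s_312 = 39;  s_313 = 54;  s_314 = 27
  s_315 = 41;  s_316 = 78;  s_317 = 36;  s_318 = 25;  s_319 = 51;  s_320 = 63
  s_321 = 67;  s_322 = 46;  s_323 = 37;  s_324 = 64;  s_325 = 56;  s_326 = 40
  s_327 = 38;  s_328 = 94;  s_329 = 54;  s_330 = 74;  s_331 = 85;  s_332 = 62
  s_333 = 43;  s_334 = 65;  s_335 = 6;  s_336 = 94;  s_337 = 41;  s_338 = 54
  s_339 = 6;  s_340 = 3;  s_341 = 21;  s_342 = 31;  s_343 = 88;  s_344 = 63
  s_345 = 71;  s_346 = 54;  s_347 = 62;  s_348 = 45;  s_349 = 78;  s_350 = 34
  s_351 = 61;  s_352 = 5;  s_353 = 92;  s_354 = 95;  s_355 = 48;  s_356 = 52
  s_357 = 59;  s_358 = 58;  s_359 = 48;  s_360 = 0;  s_361 = 33;  s_362 = 29
  s_363 = 59;  s_364 = 18;  s_365 = 46;  s_366 = 46;  s_367 = 84;  s_368 = 16
  s_369 = 54;  s_370 = 7;  s_371 = 95;  s_372 = 61;  s_373 = 58;  s_374 = 60
  s_375 = 35;  s_376 = 3
s_377 = 61·3 + 54·35 + 88·60 = 78
s_378 = 61·78 + 54·3 + 88·35 = 46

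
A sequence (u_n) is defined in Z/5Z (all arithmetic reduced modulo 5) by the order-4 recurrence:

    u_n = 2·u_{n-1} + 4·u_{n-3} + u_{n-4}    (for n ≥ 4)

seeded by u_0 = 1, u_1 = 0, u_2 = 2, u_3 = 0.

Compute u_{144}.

1

u_4 = 2·0 + 0·2 + 4·0 + 1·1 = 1
u_5 = 2·1 + 0·0 + 4·2 + 1·0 = 0
u_6 = 2·0 + 0·1 + 4·0 + 1·2 = 2
u_7 = 2·2 + 0·0 + 4·1 + 1·0 = 3
u_8 = 2·3 + 0·2 + 4·0 + 1·1 = 2
u_9 = 2·2 + 0·3 + 4·2 + 1·0 = 2
Continuing the recurrence:
  u_10 = 3;  u_11 = 2;  u_12 = 4;  u_13 = 2;  u_14 = 0;  u_15 = 3
  u_16 = 3;  u_17 = 3;  u_18 = 3;  u_19 = 1;  u_20 = 2;  u_21 = 4
  u_22 = 0;  u_23 = 4;  u_24 = 1;  u_25 = 1;  u_26 = 3;  u_27 = 4
  u_28 = 3;  u_29 = 4;  u_30 = 2;  u_31 = 0;  u_32 = 4;  u_33 = 0
  u_34 = 2;  u_35 = 0;  u_36 = 4;  u_37 = 1;  u_38 = 4;  u_39 = 4
  u_40 = 1;  u_41 = 4;  u_42 = 3;  u_43 = 4;  u_44 = 0;  u_45 = 1
  u_46 = 1;  u_47 = 1;  u_48 = 1;  u_49 = 2;  u_50 = 4;  u_51 = 3
  u_52 = 0;  u_53 = 3;  u_54 = 2;  u_55 = 2;  u_56 = 1;  u_57 = 3
  u_58 = 1;  u_59 = 3;  u_60 = 4;  u_61 = 0;  u_62 = 3;  u_63 = 0
  u_64 = 4;  u_65 = 0;  u_66 = 3;  u_67 = 2;  u_68 = 3;  u_69 = 3
  u_70 = 2;  u_71 = 3;  u_72 = 1;  u_73 = 3;  u_74 = 0;  u_75 = 2
  u_76 = 2;  u_77 = 2;  u_78 = 2;  u_79 = 4;  u_80 = 3;  u_81 = 1
  u_82 = 0;  u_83 = 1;  u_84 = 4;  u_85 = 4;  u_86 = 2;  u_87 = 1
  u_88 = 2;  u_89 = 1;  u_90 = 3;  u_91 = 0;  u_92 = 1;  u_93 = 0
  u_94 = 3;  u_95 = 0;  u_96 = 1;  u_97 = 4;  u_98 = 1;  u_99 = 1
  u_100 = 4;  u_101 = 1;  u_102 = 2;  u_103 = 1;  u_104 = 0;  u_105 = 4
  u_106 = 4;  u_107 = 4;  u_108 = 4;  u_109 = 3;  u_110 = 1;  u_111 = 2
  u_112 = 0;  u_113 = 2;  u_114 = 3;  u_115 = 3;  u_116 = 4;  u_117 = 2
  u_118 = 4;  u_119 = 2;  u_120 = 1;  u_121 = 0;  u_122 = 2;  u_123 = 0
  u_124 = 1;  u_125 = 0;  u_126 = 2;  u_127 = 3;  u_128 = 2;  u_129 = 2
  u_130 = 3;  u_131 = 2;  u_132 = 4;  u_133 = 2;  u_134 = 0;  u_135 = 3
  u_136 = 3;  u_137 = 3;  u_138 = 3;  u_139 = 1;  u_140 = 2;  u_141 = 4
  u_142 = 0
u_143 = 2·0 + 0·4 + 4·2 + 1·1 = 4
u_144 = 2·4 + 0·0 + 4·4 + 1·2 = 1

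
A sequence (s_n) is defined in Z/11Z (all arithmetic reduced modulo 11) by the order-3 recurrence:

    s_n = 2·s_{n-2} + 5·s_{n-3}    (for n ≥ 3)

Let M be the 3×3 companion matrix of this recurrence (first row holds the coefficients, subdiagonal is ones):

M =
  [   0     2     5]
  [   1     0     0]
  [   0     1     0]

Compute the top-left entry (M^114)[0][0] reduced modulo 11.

(M^114)[0][0] is the top entry after applying M 114 times to the unit state (1, 0, 0). Equivalently it is h_{116} for the auxiliary sequence (h_n) obeying the same recurrence with h_2 = 1 and h_i = 0 for 0 ≤ i < 2:
h_3 = 0·1 + 2·0 + 5·0 = 0
h_4 = 0·0 + 2·1 + 5·0 = 2
h_5 = 0·2 + 2·0 + 5·1 = 5
h_6 = 0·5 + 2·2 + 5·0 = 4
h_7 = 0·4 + 2·5 + 5·2 = 9
h_8 = 0·9 + 2·4 + 5·5 = 0
h_9 = 0·0 + 2·9 + 5·4 = 5
h_10 = 0·5 + 2·0 + 5·9 = 1
h_11 = 0·1 + 2·5 + 5·0 = 10
h_12 = 0·10 + 2·1 + 5·5 = 5
h_13 = 0·5 + 2·10 + 5·1 = 3
h_14 = 0·3 + 2·5 + 5·10 = 5
h_15 = 0·5 + 2·3 + 5·5 = 9
h_16 = 0·9 + 2·5 + 5·3 = 3
h_17 = 0·3 + 2·9 + 5·5 = 10
h_18 = 0·10 + 2·3 + 5·9 = 7
h_19 = 0·7 + 2·10 + 5·3 = 2
h_20 = 0·2 + 2·7 + 5·10 = 9
h_21 = 0·9 + 2·2 + 5·7 = 6
h_22 = 0·6 + 2·9 + 5·2 = 6
h_23 = 0·6 + 2·6 + 5·9 = 2
h_24 = 0·2 + 2·6 + 5·6 = 9
h_25 = 0·9 + 2·2 + 5·6 = 1
h_26 = 0·1 + 2·9 + 5·2 = 6
h_27 = 0·6 + 2·1 + 5·9 = 3
h_28 = 0·3 + 2·6 + 5·1 = 6
h_29 = 0·6 + 2·3 + 5·6 = 3
h_30 = 0·3 + 2·6 + 5·3 = 5
h_31 = 0·5 + 2·3 + 5·6 = 3
h_32 = 0·3 + 2·5 + 5·3 = 3
h_33 = 0·3 + 2·3 + 5·5 = 9
h_34 = 0·9 + 2·3 + 5·3 = 10
h_35 = 0·10 + 2·9 + 5·3 = 0
h_36 = 0·0 + 2·10 + 5·9 = 10
h_37 = 0·10 + 2·0 + 5·10 = 6
h_38 = 0·6 + 2·10 + 5·0 = 9
h_39 = 0·9 + 2·6 + 5·10 = 7
h_40 = 0·7 + 2·9 + 5·6 = 4
h_41 = 0·4 + 2·7 + 5·9 = 4
h_42 = 0·4 + 2·4 + 5·7 = 10
h_43 = 0·10 + 2·4 + 5·4 = 6
h_44 = 0·6 + 2·10 + 5·4 = 7
h_45 = 0·7 + 2·6 + 5·10 = 7
h_46 = 0·7 + 2·7 + 5·6 = 0
h_47 = 0·0 + 2·7 + 5·7 = 5
h_48 = 0·5 + 2·0 + 5·7 = 2
h_49 = 0·2 + 2·5 + 5·0 = 10
h_50 = 0·10 + 2·2 + 5·5 = 7
h_51 = 0·7 + 2·10 + 5·2 = 8
h_52 = 0·8 + 2·7 + 5·10 = 9
h_53 = 0·9 + 2·8 + 5·7 = 7
h_54 = 0·7 + 2·9 + 5·8 = 3
h_55 = 0·3 + 2·7 + 5·9 = 4
h_56 = 0·4 + 2·3 + 5·7 = 8
h_57 = 0·8 + 2·4 + 5·3 = 1
h_58 = 0·1 + 2·8 + 5·4 = 3
h_59 = 0·3 + 2·1 + 5·8 = 9
h_60 = 0·9 + 2·3 + 5·1 = 0
h_61 = 0·0 + 2·9 + 5·3 = 0
h_62 = 0·0 + 2·0 + 5·9 = 1
h_63 = 0·1 + 2·0 + 5·0 = 0
h_64 = 0·0 + 2·1 + 5·0 = 2
h_65 = 0·2 + 2·0 + 5·1 = 5
h_66 = 0·5 + 2·2 + 5·0 = 4
h_67 = 0·4 + 2·5 + 5·2 = 9
h_68 = 0·9 + 2·4 + 5·5 = 0
h_69 = 0·0 + 2·9 + 5·4 = 5
h_70 = 0·5 + 2·0 + 5·9 = 1
h_71 = 0·1 + 2·5 + 5·0 = 10
h_72 = 0·10 + 2·1 + 5·5 = 5
h_73 = 0·5 + 2·10 + 5·1 = 3
h_74 = 0·3 + 2·5 + 5·10 = 5
h_75 = 0·5 + 2·3 + 5·5 = 9
h_76 = 0·9 + 2·5 + 5·3 = 3
h_77 = 0·3 + 2·9 + 5·5 = 10
h_78 = 0·10 + 2·3 + 5·9 = 7
h_79 = 0·7 + 2·10 + 5·3 = 2
h_80 = 0·2 + 2·7 + 5·10 = 9
h_81 = 0·9 + 2·2 + 5·7 = 6
h_82 = 0·6 + 2·9 + 5·2 = 6
h_83 = 0·6 + 2·6 + 5·9 = 2
h_84 = 0·2 + 2·6 + 5·6 = 9
h_85 = 0·9 + 2·2 + 5·6 = 1
h_86 = 0·1 + 2·9 + 5·2 = 6
h_87 = 0·6 + 2·1 + 5·9 = 3
h_88 = 0·3 + 2·6 + 5·1 = 6
h_89 = 0·6 + 2·3 + 5·6 = 3
h_90 = 0·3 + 2·6 + 5·3 = 5
h_91 = 0·5 + 2·3 + 5·6 = 3
h_92 = 0·3 + 2·5 + 5·3 = 3
h_93 = 0·3 + 2·3 + 5·5 = 9
h_94 = 0·9 + 2·3 + 5·3 = 10
h_95 = 0·10 + 2·9 + 5·3 = 0
h_96 = 0·0 + 2·10 + 5·9 = 10
h_97 = 0·10 + 2·0 + 5·10 = 6
h_98 = 0·6 + 2·10 + 5·0 = 9
h_99 = 0·9 + 2·6 + 5·10 = 7
h_100 = 0·7 + 2·9 + 5·6 = 4
h_101 = 0·4 + 2·7 + 5·9 = 4
h_102 = 0·4 + 2·4 + 5·7 = 10
h_103 = 0·10 + 2·4 + 5·4 = 6
h_104 = 0·6 + 2·10 + 5·4 = 7
h_105 = 0·7 + 2·6 + 5·10 = 7
h_106 = 0·7 + 2·7 + 5·6 = 0
h_107 = 0·0 + 2·7 + 5·7 = 5
h_108 = 0·5 + 2·0 + 5·7 = 2
h_109 = 0·2 + 2·5 + 5·0 = 10
h_110 = 0·10 + 2·2 + 5·5 = 7
h_111 = 0·7 + 2·10 + 5·2 = 8
h_112 = 0·8 + 2·7 + 5·10 = 9
h_113 = 0·9 + 2·8 + 5·7 = 7
h_114 = 0·7 + 2·9 + 5·8 = 3
h_115 = 0·3 + 2·7 + 5·9 = 4
h_116 = 0·4 + 2·3 + 5·7 = 8

8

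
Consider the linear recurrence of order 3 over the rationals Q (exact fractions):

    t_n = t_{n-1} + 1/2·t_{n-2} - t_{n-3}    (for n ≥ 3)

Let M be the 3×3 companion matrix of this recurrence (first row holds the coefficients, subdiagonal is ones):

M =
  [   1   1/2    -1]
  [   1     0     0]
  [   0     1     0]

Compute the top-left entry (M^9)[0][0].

(M^9)[0][0] is the top entry after applying M 9 times to the unit state (1, 0, 0). Equivalently it is h_{11} for the auxiliary sequence (h_n) obeying the same recurrence with h_2 = 1 and h_i = 0 for 0 ≤ i < 2:
h_3 = 1·1 + 1/2·0 + -1·0 = 1
h_4 = 1·1 + 1/2·1 + -1·0 = 3/2
h_5 = 1·3/2 + 1/2·1 + -1·1 = 1
h_6 = 1·1 + 1/2·3/2 + -1·1 = 3/4
h_7 = 1·3/4 + 1/2·1 + -1·3/2 = -1/4
h_8 = 1·-1/4 + 1/2·3/4 + -1·1 = -7/8
h_9 = 1·-7/8 + 1/2·-1/4 + -1·3/4 = -7/4
h_10 = 1·-7/4 + 1/2·-7/8 + -1·-1/4 = -31/16
h_11 = 1·-31/16 + 1/2·-7/4 + -1·-7/8 = -31/16

-31/16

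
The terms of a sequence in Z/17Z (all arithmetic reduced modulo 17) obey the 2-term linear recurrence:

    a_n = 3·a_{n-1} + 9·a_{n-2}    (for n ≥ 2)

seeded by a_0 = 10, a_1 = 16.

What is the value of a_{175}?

3

a_2 = 3·16 + 9·10 = 2
a_3 = 3·2 + 9·16 = 14
a_4 = 3·14 + 9·2 = 9
a_5 = 3·9 + 9·14 = 0
a_6 = 3·0 + 9·9 = 13
a_7 = 3·13 + 9·0 = 5
a_8 = 3·5 + 9·13 = 13
a_9 = 3·13 + 9·5 = 16
a_10 = 3·16 + 9·13 = 12
a_11 = 3·12 + 9·16 = 10
a_12 = 3·10 + 9·12 = 2
a_13 = 3·2 + 9·10 = 11
a_14 = 3·11 + 9·2 = 0
a_15 = 3·0 + 9·11 = 14
a_16 = 3·14 + 9·0 = 8
a_17 = 3·8 + 9·14 = 14
a_18 = 3·14 + 9·8 = 12
a_19 = 3·12 + 9·14 = 9
a_20 = 3·9 + 9·12 = 16
a_21 = 3·16 + 9·9 = 10
a_22 = 3·10 + 9·16 = 4
a_23 = 3·4 + 9·10 = 0
a_24 = 3·0 + 9·4 = 2
a_25 = 3·2 + 9·0 = 6
a_26 = 3·6 + 9·2 = 2
a_27 = 3·2 + 9·6 = 9
a_28 = 3·9 + 9·2 = 11
a_29 = 3·11 + 9·9 = 12
a_30 = 3·12 + 9·11 = 16
a_31 = 3·16 + 9·12 = 3
a_32 = 3·3 + 9·16 = 0
a_33 = 3·0 + 9·3 = 10
a_34 = 3·10 + 9·0 = 13
a_35 = 3·13 + 9·10 = 10
a_36 = 3·10 + 9·13 = 11
a_37 = 3·11 + 9·10 = 4
a_38 = 3·4 + 9·11 = 9
a_39 = 3·9 + 9·4 = 12
a_40 = 3·12 + 9·9 = 15
a_41 = 3·15 + 9·12 = 0
a_42 = 3·0 + 9·15 = 16
a_43 = 3·16 + 9·0 = 14
a_44 = 3·14 + 9·16 = 16
a_45 = 3·16 + 9·14 = 4
a_46 = 3·4 + 9·16 = 3
a_47 = 3·3 + 9·4 = 11
a_48 = 3·11 + 9·3 = 9
a_49 = 3·9 + 9·11 = 7
a_50 = 3·7 + 9·9 = 0
a_51 = 3·0 + 9·7 = 12
a_52 = 3·12 + 9·0 = 2
a_53 = 3·2 + 9·12 = 12
a_54 = 3·12 + 9·2 = 3
a_55 = 3·3 + 9·12 = 15
a_56 = 3·15 + 9·3 = 4
a_57 = 3·4 + 9·15 = 11
a_58 = 3·11 + 9·4 = 1
a_59 = 3·1 + 9·11 = 0
a_60 = 3·0 + 9·1 = 9
a_61 = 3·9 + 9·0 = 10
a_62 = 3·10 + 9·9 = 9
a_63 = 3·9 + 9·10 = 15
a_64 = 3·15 + 9·9 = 7
a_65 = 3·7 + 9·15 = 3
a_66 = 3·3 + 9·7 = 4
a_67 = 3·4 + 9·3 = 5
a_68 = 3·5 + 9·4 = 0
a_69 = 3·0 + 9·5 = 11
a_70 = 3·11 + 9·0 = 16
a_71 = 3·16 + 9·11 = 11
a_72 = 3·11 + 9·16 = 7
a_73 = 3·7 + 9·11 = 1
a_74 = 3·1 + 9·7 = 15
a_75 = 3·15 + 9·1 = 3
a_76 = 3·3 + 9·15 = 8
a_77 = 3·8 + 9·3 = 0
a_78 = 3·0 + 9·8 = 4
a_79 = 3·4 + 9·0 = 12
a_80 = 3·12 + 9·4 = 4
a_81 = 3·4 + 9·12 = 1
a_82 = 3·1 + 9·4 = 5
a_83 = 3·5 + 9·1 = 7
a_84 = 3·7 + 9·5 = 15
a_85 = 3·15 + 9·7 = 6
a_86 = 3·6 + 9·15 = 0
a_87 = 3·0 + 9·6 = 3
a_88 = 3·3 + 9·0 = 9
a_89 = 3·9 + 9·3 = 3
a_90 = 3·3 + 9·9 = 5
a_91 = 3·5 + 9·3 = 8
a_92 = 3·8 + 9·5 = 1
a_93 = 3·1 + 9·8 = 7
a_94 = 3·7 + 9·1 = 13
a_95 = 3·13 + 9·7 = 0
a_96 = 3·0 + 9·13 = 15
a_97 = 3·15 + 9·0 = 11
a_98 = 3·11 + 9·15 = 15
a_99 = 3·15 + 9·11 = 8
a_100 = 3·8 + 9·15 = 6
a_101 = 3·6 + 9·8 = 5
a_102 = 3·5 + 9·6 = 1
a_103 = 3·1 + 9·5 = 14
a_104 = 3·14 + 9·1 = 0
a_105 = 3·0 + 9·14 = 7
a_106 = 3·7 + 9·0 = 4
a_107 = 3·4 + 9·7 = 7
a_108 = 3·7 + 9·4 = 6
a_109 = 3·6 + 9·7 = 13
a_110 = 3·13 + 9·6 = 8
a_111 = 3·8 + 9·13 = 5
a_112 = 3·5 + 9·8 = 2
a_113 = 3·2 + 9·5 = 0
a_114 = 3·0 + 9·2 = 1
a_115 = 3·1 + 9·0 = 3
a_116 = 3·3 + 9·1 = 1
a_117 = 3·1 + 9·3 = 13
a_118 = 3·13 + 9·1 = 14
a_119 = 3·14 + 9·13 = 6
a_120 = 3·6 + 9·14 = 8
a_121 = 3·8 + 9·6 = 10
a_122 = 3·10 + 9·8 = 0
a_123 = 3·0 + 9·10 = 5
a_124 = 3·5 + 9·0 = 15
a_125 = 3·15 + 9·5 = 5
a_126 = 3·5 + 9·15 = 14
a_127 = 3·14 + 9·5 = 2
a_128 = 3·2 + 9·14 = 13
a_129 = 3·13 + 9·2 = 6
a_130 = 3·6 + 9·13 = 16
a_131 = 3·16 + 9·6 = 0
a_132 = 3·0 + 9·16 = 8
a_133 = 3·8 + 9·0 = 7
a_134 = 3·7 + 9·8 = 8
a_135 = 3·8 + 9·7 = 2
a_136 = 3·2 + 9·8 = 10
a_137 = 3·10 + 9·2 = 14
a_138 = 3·14 + 9·10 = 13
a_139 = 3·13 + 9·14 = 12
a_140 = 3·12 + 9·13 = 0
a_141 = 3·0 + 9·12 = 6
a_142 = 3·6 + 9·0 = 1
a_143 = 3·1 + 9·6 = 6
a_144 = 3·6 + 9·1 = 10
a_145 = 3·10 + 9·6 = 16
a_146 = 3·16 + 9·10 = 2
a_147 = 3·2 + 9·16 = 14
a_148 = 3·14 + 9·2 = 9
a_149 = 3·9 + 9·14 = 0
a_150 = 3·0 + 9·9 = 13
a_151 = 3·13 + 9·0 = 5
a_152 = 3·5 + 9·13 = 13
a_153 = 3·13 + 9·5 = 16
a_154 = 3·16 + 9·13 = 12
a_155 = 3·12 + 9·16 = 10
a_156 = 3·10 + 9·12 = 2
a_157 = 3·2 + 9·10 = 11
a_158 = 3·11 + 9·2 = 0
a_159 = 3·0 + 9·11 = 14
a_160 = 3·14 + 9·0 = 8
a_161 = 3·8 + 9·14 = 14
a_162 = 3·14 + 9·8 = 12
a_163 = 3·12 + 9·14 = 9
a_164 = 3·9 + 9·12 = 16
a_165 = 3·16 + 9·9 = 10
a_166 = 3·10 + 9·16 = 4
a_167 = 3·4 + 9·10 = 0
a_168 = 3·0 + 9·4 = 2
a_169 = 3·2 + 9·0 = 6
a_170 = 3·6 + 9·2 = 2
a_171 = 3·2 + 9·6 = 9
a_172 = 3·9 + 9·2 = 11
a_173 = 3·11 + 9·9 = 12
a_174 = 3·12 + 9·11 = 16
a_175 = 3·16 + 9·12 = 3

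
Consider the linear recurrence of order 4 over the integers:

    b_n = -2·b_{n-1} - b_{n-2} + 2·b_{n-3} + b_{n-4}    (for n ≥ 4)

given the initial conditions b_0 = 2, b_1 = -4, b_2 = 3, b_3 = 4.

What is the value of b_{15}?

b_4 = -2·4 + -1·3 + 2·-4 + 1·2 = -17
b_5 = -2·-17 + -1·4 + 2·3 + 1·-4 = 32
b_6 = -2·32 + -1·-17 + 2·4 + 1·3 = -36
b_7 = -2·-36 + -1·32 + 2·-17 + 1·4 = 10
b_8 = -2·10 + -1·-36 + 2·32 + 1·-17 = 63
b_9 = -2·63 + -1·10 + 2·-36 + 1·32 = -176
b_10 = -2·-176 + -1·63 + 2·10 + 1·-36 = 273
b_11 = -2·273 + -1·-176 + 2·63 + 1·10 = -234
b_12 = -2·-234 + -1·273 + 2·-176 + 1·63 = -94
b_13 = -2·-94 + -1·-234 + 2·273 + 1·-176 = 792
b_14 = -2·792 + -1·-94 + 2·-234 + 1·273 = -1685
b_15 = -2·-1685 + -1·792 + 2·-94 + 1·-234 = 2156

2156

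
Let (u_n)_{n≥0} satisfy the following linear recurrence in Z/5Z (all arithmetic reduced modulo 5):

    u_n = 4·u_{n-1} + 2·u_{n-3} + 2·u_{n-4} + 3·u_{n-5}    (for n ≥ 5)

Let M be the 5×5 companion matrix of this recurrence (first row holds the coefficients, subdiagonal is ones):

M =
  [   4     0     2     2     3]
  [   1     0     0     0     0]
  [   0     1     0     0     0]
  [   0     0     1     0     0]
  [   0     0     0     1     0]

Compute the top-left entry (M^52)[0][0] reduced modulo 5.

2

(M^52)[0][0] is the top entry after applying M 52 times to the unit state (1, 0, 0, 0, 0). Equivalently it is h_{56} for the auxiliary sequence (h_n) obeying the same recurrence with h_4 = 1 and h_i = 0 for 0 ≤ i < 4:
h_5 = 4·1 + 0·0 + 2·0 + 2·0 + 3·0 = 4
h_6 = 4·4 + 0·1 + 2·0 + 2·0 + 3·0 = 1
h_7 = 4·1 + 0·4 + 2·1 + 2·0 + 3·0 = 1
h_8 = 4·1 + 0·1 + 2·4 + 2·1 + 3·0 = 4
h_9 = 4·4 + 0·1 + 2·1 + 2·4 + 3·1 = 4
h_10 = 4·4 + 0·4 + 2·1 + 2·1 + 3·4 = 2
h_11 = 4·2 + 0·4 + 2·4 + 2·1 + 3·1 = 1
h_12 = 4·1 + 0·2 + 2·4 + 2·4 + 3·1 = 3
h_13 = 4·3 + 0·1 + 2·2 + 2·4 + 3·4 = 1
h_14 = 4·1 + 0·3 + 2·1 + 2·2 + 3·4 = 2
h_15 = 4·2 + 0·1 + 2·3 + 2·1 + 3·2 = 2
h_16 = 4·2 + 0·2 + 2·1 + 2·3 + 3·1 = 4
h_17 = 4·4 + 0·2 + 2·2 + 2·1 + 3·3 = 1
h_18 = 4·1 + 0·4 + 2·2 + 2·2 + 3·1 = 0
h_19 = 4·0 + 0·1 + 2·4 + 2·2 + 3·2 = 3
h_20 = 4·3 + 0·0 + 2·1 + 2·4 + 3·2 = 3
h_21 = 4·3 + 0·3 + 2·0 + 2·1 + 3·4 = 1
h_22 = 4·1 + 0·3 + 2·3 + 2·0 + 3·1 = 3
h_23 = 4·3 + 0·1 + 2·3 + 2·3 + 3·0 = 4
h_24 = 4·4 + 0·3 + 2·1 + 2·3 + 3·3 = 3
h_25 = 4·3 + 0·4 + 2·3 + 2·1 + 3·3 = 4
h_26 = 4·4 + 0·3 + 2·4 + 2·3 + 3·1 = 3
h_27 = 4·3 + 0·4 + 2·3 + 2·4 + 3·3 = 0
h_28 = 4·0 + 0·3 + 2·4 + 2·3 + 3·4 = 1
h_29 = 4·1 + 0·0 + 2·3 + 2·4 + 3·3 = 2
h_30 = 4·2 + 0·1 + 2·0 + 2·3 + 3·4 = 1
h_31 = 4·1 + 0·2 + 2·1 + 2·0 + 3·3 = 0
h_32 = 4·0 + 0·1 + 2·2 + 2·1 + 3·0 = 1
h_33 = 4·1 + 0·0 + 2·1 + 2·2 + 3·1 = 3
h_34 = 4·3 + 0·1 + 2·0 + 2·1 + 3·2 = 0
h_35 = 4·0 + 0·3 + 2·1 + 2·0 + 3·1 = 0
h_36 = 4·0 + 0·0 + 2·3 + 2·1 + 3·0 = 3
h_37 = 4·3 + 0·0 + 2·0 + 2·3 + 3·1 = 1
h_38 = 4·1 + 0·3 + 2·0 + 2·0 + 3·3 = 3
h_39 = 4·3 + 0·1 + 2·3 + 2·0 + 3·0 = 3
h_40 = 4·3 + 0·3 + 2·1 + 2·3 + 3·0 = 0
h_41 = 4·0 + 0·3 + 2·3 + 2·1 + 3·3 = 2
h_42 = 4·2 + 0·0 + 2·3 + 2·3 + 3·1 = 3
h_43 = 4·3 + 0·2 + 2·0 + 2·3 + 3·3 = 2
h_44 = 4·2 + 0·3 + 2·2 + 2·0 + 3·3 = 1
h_45 = 4·1 + 0·2 + 2·3 + 2·2 + 3·0 = 4
h_46 = 4·4 + 0·1 + 2·2 + 2·3 + 3·2 = 2
h_47 = 4·2 + 0·4 + 2·1 + 2·2 + 3·3 = 3
h_48 = 4·3 + 0·2 + 2·4 + 2·1 + 3·2 = 3
h_49 = 4·3 + 0·3 + 2·2 + 2·4 + 3·1 = 2
h_50 = 4·2 + 0·3 + 2·3 + 2·2 + 3·4 = 0
h_51 = 4·0 + 0·2 + 2·3 + 2·3 + 3·2 = 3
h_52 = 4·3 + 0·0 + 2·2 + 2·3 + 3·3 = 1
h_53 = 4·1 + 0·3 + 2·0 + 2·2 + 3·3 = 2
h_54 = 4·2 + 0·1 + 2·3 + 2·0 + 3·2 = 0
h_55 = 4·0 + 0·2 + 2·1 + 2·3 + 3·0 = 3
h_56 = 4·3 + 0·0 + 2·2 + 2·1 + 3·3 = 2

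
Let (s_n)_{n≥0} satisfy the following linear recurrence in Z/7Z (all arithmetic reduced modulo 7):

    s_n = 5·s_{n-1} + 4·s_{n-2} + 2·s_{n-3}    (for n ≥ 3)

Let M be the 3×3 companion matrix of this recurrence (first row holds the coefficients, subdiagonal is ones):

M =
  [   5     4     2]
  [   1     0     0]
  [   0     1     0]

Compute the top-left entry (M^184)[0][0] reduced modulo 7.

(M^184)[0][0] is the top entry after applying M 184 times to the unit state (1, 0, 0). Equivalently it is h_{186} for the auxiliary sequence (h_n) obeying the same recurrence with h_2 = 1 and h_i = 0 for 0 ≤ i < 2:
h_3 = 5·1 + 4·0 + 2·0 = 5
h_4 = 5·5 + 4·1 + 2·0 = 1
h_5 = 5·1 + 4·5 + 2·1 = 6
h_6 = 5·6 + 4·1 + 2·5 = 2
h_7 = 5·2 + 4·6 + 2·1 = 1
h_8 = 5·1 + 4·2 + 2·6 = 4
Continuing the recurrence:
  h_9 = 0;  h_10 = 4;  h_11 = 0;  h_12 = 2;  h_13 = 4;  h_14 = 0
  h_15 = 6;  h_16 = 3;  h_17 = 4;  h_18 = 2;  h_19 = 4;  h_20 = 1
  h_21 = 4;  h_22 = 4;  h_23 = 3;  h_24 = 4;  h_25 = 5;  h_26 = 5
  h_27 = 4;  h_28 = 1;  h_29 = 3;  h_30 = 6;  h_31 = 2;  h_32 = 5
  h_33 = 3;  h_34 = 4;  h_35 = 0;  h_36 = 1;  h_37 = 6;  h_38 = 6
  h_39 = 0;  h_40 = 1;  h_41 = 3;  h_42 = 5;  h_43 = 4;  h_44 = 4
  h_45 = 4;  h_46 = 2;  h_47 = 6;  h_48 = 4;  h_49 = 6;  h_50 = 2
  h_51 = 0;  h_52 = 6;  h_53 = 6;  h_54 = 5;  h_55 = 5;  h_56 = 1
  h_57 = 0;  h_58 = 0;  h_59 = 2;  h_60 = 3;  h_61 = 2;  h_62 = 5
  h_63 = 4;  h_64 = 2;  h_65 = 1;  h_66 = 0;  h_67 = 1;  h_68 = 0
  h_69 = 4;  h_70 = 1;  h_71 = 0;  h_72 = 5;  h_73 = 6;  h_74 = 1
  h_75 = 4;  h_76 = 1;  h_77 = 2;  h_78 = 1;  h_79 = 1;  h_80 = 6
  h_81 = 1;  h_82 = 3;  h_83 = 3;  h_84 = 1;  h_85 = 2;  h_86 = 6
  h_87 = 5;  h_88 = 4;  h_89 = 3;  h_90 = 6;  h_91 = 1;  h_92 = 0
  h_93 = 2;  h_94 = 5;  h_95 = 5;  h_96 = 0;  h_97 = 2;  h_98 = 6
  h_99 = 3;  h_100 = 1;  h_101 = 1;  h_102 = 1;  h_103 = 4;  h_104 = 5
  h_105 = 1;  h_106 = 5;  h_107 = 4;  h_108 = 0;  h_109 = 5;  h_110 = 5
  h_111 = 3;  h_112 = 3;  h_113 = 2;  h_114 = 0;  h_115 = 0;  h_116 = 4
  h_117 = 6;  h_118 = 4;  h_119 = 3;  h_120 = 1;  h_121 = 4;  h_122 = 2
  h_123 = 0;  h_124 = 2;  h_125 = 0;  h_126 = 1;  h_127 = 2;  h_128 = 0
  h_129 = 3;  h_130 = 5;  h_131 = 2;  h_132 = 1;  h_133 = 2;  h_134 = 4
  h_135 = 2;  h_136 = 2;  h_137 = 5;  h_138 = 2;  h_139 = 6;  h_140 = 6
  h_141 = 2;  h_142 = 4;  h_143 = 5;  h_144 = 3;  h_145 = 1;  h_146 = 6
  h_147 = 5;  h_148 = 2;  h_149 = 0;  h_150 = 4;  h_151 = 3;  h_152 = 3
  h_153 = 0;  h_154 = 4;  h_155 = 5;  h_156 = 6;  h_157 = 2;  h_158 = 2
  h_159 = 2;  h_160 = 1;  h_161 = 3;  h_162 = 2;  h_163 = 3;  h_164 = 1
  h_165 = 0;  h_166 = 3;  h_167 = 3;  h_168 = 6;  h_169 = 6;  h_170 = 4
  h_171 = 0;  h_172 = 0;  h_173 = 1;  h_174 = 5;  h_175 = 1;  h_176 = 6
  h_177 = 2;  h_178 = 1;  h_179 = 4;  h_180 = 0;  h_181 = 4;  h_182 = 0
  h_183 = 2;  h_184 = 4
h_185 = 5·4 + 4·2 + 2·0 = 0
h_186 = 5·0 + 4·4 + 2·2 = 6

6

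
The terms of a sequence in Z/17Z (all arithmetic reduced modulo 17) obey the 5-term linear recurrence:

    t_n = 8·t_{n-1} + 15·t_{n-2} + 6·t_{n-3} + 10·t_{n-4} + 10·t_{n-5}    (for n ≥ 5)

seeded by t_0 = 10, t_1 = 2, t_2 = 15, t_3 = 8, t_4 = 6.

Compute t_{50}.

9

t_5 = 8·6 + 15·8 + 6·15 + 10·2 + 10·10 = 4
t_6 = 8·4 + 15·6 + 6·8 + 10·15 + 10·2 = 0
t_7 = 8·0 + 15·4 + 6·6 + 10·8 + 10·15 = 3
t_8 = 8·3 + 15·0 + 6·4 + 10·6 + 10·8 = 1
t_9 = 8·1 + 15·3 + 6·0 + 10·4 + 10·6 = 0
t_10 = 8·0 + 15·1 + 6·3 + 10·0 + 10·4 = 5
t_11 = 8·5 + 15·0 + 6·1 + 10·3 + 10·0 = 8
t_12 = 8·8 + 15·5 + 6·0 + 10·1 + 10·3 = 9
t_13 = 8·9 + 15·8 + 6·5 + 10·0 + 10·1 = 11
t_14 = 8·11 + 15·9 + 6·8 + 10·5 + 10·0 = 15
t_15 = 8·15 + 15·11 + 6·9 + 10·8 + 10·5 = 10
t_16 = 8·10 + 15·15 + 6·11 + 10·9 + 10·8 = 14
t_17 = 8·14 + 15·10 + 6·15 + 10·11 + 10·9 = 8
t_18 = 8·8 + 15·14 + 6·10 + 10·15 + 10·11 = 16
t_19 = 8·16 + 15·8 + 6·14 + 10·10 + 10·15 = 4
t_20 = 8·4 + 15·16 + 6·8 + 10·14 + 10·10 = 16
t_21 = 8·16 + 15·4 + 6·16 + 10·8 + 10·14 = 11
t_22 = 8·11 + 15·16 + 6·4 + 10·16 + 10·8 = 14
t_23 = 8·14 + 15·11 + 6·16 + 10·4 + 10·16 = 12
t_24 = 8·12 + 15·14 + 6·11 + 10·16 + 10·4 = 11
t_25 = 8·11 + 15·12 + 6·14 + 10·11 + 10·16 = 10
t_26 = 8·10 + 15·11 + 6·12 + 10·14 + 10·11 = 6
t_27 = 8·6 + 15·10 + 6·11 + 10·12 + 10·14 = 14
t_28 = 8·14 + 15·6 + 6·10 + 10·11 + 10·12 = 16
t_29 = 8·16 + 15·14 + 6·6 + 10·10 + 10·11 = 6
t_30 = 8·6 + 15·16 + 6·14 + 10·6 + 10·10 = 5
t_31 = 8·5 + 15·6 + 6·16 + 10·14 + 10·6 = 1
t_32 = 8·1 + 15·5 + 6·6 + 10·16 + 10·14 = 11
t_33 = 8·11 + 15·1 + 6·5 + 10·6 + 10·16 = 13
t_34 = 8·13 + 15·11 + 6·1 + 10·5 + 10·6 = 11
t_35 = 8·11 + 15·13 + 6·11 + 10·1 + 10·5 = 1
t_36 = 8·1 + 15·11 + 6·13 + 10·11 + 10·1 = 14
t_37 = 8·14 + 15·1 + 6·11 + 10·13 + 10·11 = 8
t_38 = 8·8 + 15·14 + 6·1 + 10·11 + 10·13 = 10
t_39 = 8·10 + 15·8 + 6·14 + 10·1 + 10·11 = 13
t_40 = 8·13 + 15·10 + 6·8 + 10·14 + 10·1 = 10
t_41 = 8·10 + 15·13 + 6·10 + 10·8 + 10·14 = 11
t_42 = 8·11 + 15·10 + 6·13 + 10·10 + 10·8 = 3
t_43 = 8·3 + 15·11 + 6·10 + 10·13 + 10·10 = 3
t_44 = 8·3 + 15·3 + 6·11 + 10·10 + 10·13 = 8
t_45 = 8·8 + 15·3 + 6·3 + 10·11 + 10·10 = 14
t_46 = 8·14 + 15·8 + 6·3 + 10·3 + 10·11 = 16
t_47 = 8·16 + 15·14 + 6·8 + 10·3 + 10·3 = 4
t_48 = 8·4 + 15·16 + 6·14 + 10·8 + 10·3 = 7
t_49 = 8·7 + 15·4 + 6·16 + 10·14 + 10·8 = 7
t_50 = 8·7 + 15·7 + 6·4 + 10·16 + 10·14 = 9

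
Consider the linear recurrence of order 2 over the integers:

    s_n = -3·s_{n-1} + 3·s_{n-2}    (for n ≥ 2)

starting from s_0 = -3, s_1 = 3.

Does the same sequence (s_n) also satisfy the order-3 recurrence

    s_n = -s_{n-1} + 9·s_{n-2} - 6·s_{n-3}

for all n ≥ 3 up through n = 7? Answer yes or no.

yes

Terms s_0..s_7: -3, 3, -18, 63, -243, 918, -3483, 13203
n=3: candidate gives 63, actual s_3 = 63 ✓
n=4: candidate gives -243, actual s_4 = -243 ✓
n=5: candidate gives 918, actual s_5 = 918 ✓
n=6: candidate gives -3483, actual s_6 = -3483 ✓
n=7: candidate gives 13203, actual s_7 = 13203 ✓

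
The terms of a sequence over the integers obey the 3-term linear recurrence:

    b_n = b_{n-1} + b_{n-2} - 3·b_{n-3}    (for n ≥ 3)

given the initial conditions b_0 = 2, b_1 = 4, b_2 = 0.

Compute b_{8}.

b_3 = 1·0 + 1·4 + -3·2 = -2
b_4 = 1·-2 + 1·0 + -3·4 = -14
b_5 = 1·-14 + 1·-2 + -3·0 = -16
b_6 = 1·-16 + 1·-14 + -3·-2 = -24
b_7 = 1·-24 + 1·-16 + -3·-14 = 2
b_8 = 1·2 + 1·-24 + -3·-16 = 26

26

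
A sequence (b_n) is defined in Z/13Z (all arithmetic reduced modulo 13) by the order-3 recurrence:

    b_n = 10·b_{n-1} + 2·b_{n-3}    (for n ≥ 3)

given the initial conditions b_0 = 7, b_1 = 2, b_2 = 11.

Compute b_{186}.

3

b_3 = 10·11 + 0·2 + 2·7 = 7
b_4 = 10·7 + 0·11 + 2·2 = 9
b_5 = 10·9 + 0·7 + 2·11 = 8
b_6 = 10·8 + 0·9 + 2·7 = 3
b_7 = 10·3 + 0·8 + 2·9 = 9
b_8 = 10·9 + 0·3 + 2·8 = 2
b_9 = 10·2 + 0·9 + 2·3 = 0
b_10 = 10·0 + 0·2 + 2·9 = 5
b_11 = 10·5 + 0·0 + 2·2 = 2
b_12 = 10·2 + 0·5 + 2·0 = 7
b_13 = 10·7 + 0·2 + 2·5 = 2
b_14 = 10·2 + 0·7 + 2·2 = 11
(b_12, b_13, b_14) = (7, 2, 11) = (b_0, b_1, b_2), so the sequence has period 12.
186 ≡ 6 (mod 12), hence b_186 = b_6 = 3.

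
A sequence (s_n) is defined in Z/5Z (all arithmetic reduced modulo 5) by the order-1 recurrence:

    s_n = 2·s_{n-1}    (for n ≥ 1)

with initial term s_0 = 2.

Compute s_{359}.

s_1 = 2·2 = 4
s_2 = 2·4 = 3
s_3 = 2·3 = 1
s_4 = 2·1 = 2
(s_4) = (2) = (s_0), so the sequence has period 4.
359 ≡ 3 (mod 4), hence s_359 = s_3 = 1.

1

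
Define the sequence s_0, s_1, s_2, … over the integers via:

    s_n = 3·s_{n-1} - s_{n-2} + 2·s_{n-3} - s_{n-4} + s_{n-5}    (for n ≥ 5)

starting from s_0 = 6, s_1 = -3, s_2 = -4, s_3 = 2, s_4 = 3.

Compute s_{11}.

s_5 = 3·3 + -1·2 + 2·-4 + -1·-3 + 1·6 = 8
s_6 = 3·8 + -1·3 + 2·2 + -1·-4 + 1·-3 = 26
s_7 = 3·26 + -1·8 + 2·3 + -1·2 + 1·-4 = 70
s_8 = 3·70 + -1·26 + 2·8 + -1·3 + 1·2 = 199
s_9 = 3·199 + -1·70 + 2·26 + -1·8 + 1·3 = 574
s_10 = 3·574 + -1·199 + 2·70 + -1·26 + 1·8 = 1645
s_11 = 3·1645 + -1·574 + 2·199 + -1·70 + 1·26 = 4715

4715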